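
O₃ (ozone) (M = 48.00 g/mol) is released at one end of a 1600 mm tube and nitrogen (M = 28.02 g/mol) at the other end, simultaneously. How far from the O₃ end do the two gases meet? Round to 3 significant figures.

Graham's law gives d_O₃/d_N₂ = rate_O₃/rate_N₂ = √(M_N₂/M_O₃) = √(28.02/48.00) = 0.7640.
With d_O₃ + d_N₂ = 1600 mm, d_N₂ = 1600/(1 + 0.7640) = 907.0 mm.
d_O₃ = 1600 − 907.0 = 693 mm.

693 mm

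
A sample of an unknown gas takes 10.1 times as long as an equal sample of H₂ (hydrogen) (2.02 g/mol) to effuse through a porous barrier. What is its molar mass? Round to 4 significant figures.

Graham's law gives t_X/t_H₂ = √(M_X/M_H₂).
10.1 = √(M_X/2.02)
M_X = 2.02 × 10.1² = 2.02 × 102.0 = 206.1 g/mol

206.1 g/mol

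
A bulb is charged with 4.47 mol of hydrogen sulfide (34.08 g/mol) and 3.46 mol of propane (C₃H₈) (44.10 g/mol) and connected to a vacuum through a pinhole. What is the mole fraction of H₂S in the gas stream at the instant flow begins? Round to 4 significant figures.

0.5951

The effusion rate of species i is ∝ p_i/√M_i ∝ n_i/√M_i.
So x_H₂S in the escaping gas = (n_H₂S/√M_H₂S) / Σ(n_i/√M_i)
= (4.47/√34.08) / (4.47/√34.08 + 3.46/√44.10) = 0.7657/(0.7657 + 0.5210) = 0.5951.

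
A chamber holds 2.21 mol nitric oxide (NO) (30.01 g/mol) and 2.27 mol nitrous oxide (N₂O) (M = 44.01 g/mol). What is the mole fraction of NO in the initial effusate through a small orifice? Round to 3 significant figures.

Rate_i ∝ x_i/√M_i (Graham's law weighted by mole fraction), so the effusate composition follows n_i/√M_i.
So x_NO in the escaping gas = (n_NO/√M_NO) / Σ(n_i/√M_i)
= (2.21/√30.01) / (2.21/√30.01 + 2.27/√44.01) = 0.4034/(0.4034 + 0.3422) = 0.541.

0.541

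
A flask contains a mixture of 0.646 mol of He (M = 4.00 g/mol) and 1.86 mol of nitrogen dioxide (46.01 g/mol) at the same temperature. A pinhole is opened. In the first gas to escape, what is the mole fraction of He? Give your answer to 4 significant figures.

0.5408

Effusion rate of each component ∝ n_i/√M_i (partial pressure × 1/√M).
Mole fraction of He in the effusate = (n_He/√M_He) / (n_He/√M_He + n_NO₂/√M_NO₂)
= (0.646/√4.00) / (0.646/√4.00 + 1.86/√46.01) = 0.3230/(0.3230 + 0.2742) = 0.5408.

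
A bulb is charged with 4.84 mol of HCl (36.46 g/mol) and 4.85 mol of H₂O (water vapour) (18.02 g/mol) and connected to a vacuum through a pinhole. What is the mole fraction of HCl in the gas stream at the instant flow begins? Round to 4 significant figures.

0.4123

Rate_i ∝ x_i/√M_i (Graham's law weighted by mole fraction), so the effusate composition follows n_i/√M_i.
x_HCl(eff) = (n_HCl/√M_HCl) / (n_HCl/√M_HCl + n_H₂O/√M_H₂O)
= (4.84/√36.46) / (4.84/√36.46 + 4.85/√18.02) = 0.8016/(0.8016 + 1.143) = 0.4123.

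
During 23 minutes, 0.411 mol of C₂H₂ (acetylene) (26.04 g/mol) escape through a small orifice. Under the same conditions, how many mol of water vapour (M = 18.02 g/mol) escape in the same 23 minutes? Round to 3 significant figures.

From Graham's law, rate_H₂O/rate_C₂H₂ = √(M_C₂H₂/M_H₂O) = √(26.04/18.02) = √1.445 = 1.202.
So the amount for H₂O is 0.411 × 1.202 = 0.494 mol.

0.494 mol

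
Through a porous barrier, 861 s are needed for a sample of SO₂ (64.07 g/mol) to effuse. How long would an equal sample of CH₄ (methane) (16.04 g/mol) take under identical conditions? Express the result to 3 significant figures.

431 s

By Graham's law, t_CH₄/t_SO₂ = √(M_CH₄/M_SO₂) = √(16.04/64.07) = √0.2504 = 0.5004.
So the time for CH₄ is 861 × 0.5004 = 431 s.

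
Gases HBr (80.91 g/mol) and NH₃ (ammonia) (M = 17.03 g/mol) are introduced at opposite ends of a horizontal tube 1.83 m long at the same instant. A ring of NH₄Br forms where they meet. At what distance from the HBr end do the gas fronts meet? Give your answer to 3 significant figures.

0.576 m

Graham's law gives d_HBr/d_NH₃ = rate_HBr/rate_NH₃ = √(M_NH₃/M_HBr) = √(17.03/80.91) = 0.4588.
With d_HBr + d_NH₃ = 1.83 m, d_NH₃ = 1.83/(1 + 0.4588) = 1.254 m.
d_HBr = 1.83 − 1.254 = 0.576 m.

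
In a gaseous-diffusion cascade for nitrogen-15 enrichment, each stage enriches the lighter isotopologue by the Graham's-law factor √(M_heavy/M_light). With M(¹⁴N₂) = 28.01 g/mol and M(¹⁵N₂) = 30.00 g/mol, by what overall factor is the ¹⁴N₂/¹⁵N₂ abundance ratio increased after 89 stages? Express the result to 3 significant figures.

After 89 stages the ratio has grown by (√(30.00/28.01))^89 = (30.00/28.01)^(89/2).
= 1.07105^(89/2) = 21.2.

21.2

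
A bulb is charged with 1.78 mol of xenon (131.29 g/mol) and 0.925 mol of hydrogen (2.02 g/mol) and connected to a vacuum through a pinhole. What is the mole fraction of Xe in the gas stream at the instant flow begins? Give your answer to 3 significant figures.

Effusion rate of each component ∝ n_i/√M_i (partial pressure × 1/√M).
x_Xe(eff) = (n_Xe/√M_Xe) / (n_Xe/√M_Xe + n_H₂/√M_H₂)
= (1.78/√131.29) / (1.78/√131.29 + 0.925/√2.02) = 0.1553/(0.1553 + 0.6508) = 0.193.

0.193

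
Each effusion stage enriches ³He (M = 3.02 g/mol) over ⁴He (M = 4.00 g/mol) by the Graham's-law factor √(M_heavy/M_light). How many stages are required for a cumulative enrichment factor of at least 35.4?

26

Single-stage factor α = √(4.00/3.02), so ln α = ½ ln(1.32450) = 0.1405.
Need α^N ≥ 35.4 ⇒ N ≥ ln(35.4) / ln α = 3.567 / 0.1405 = 25.38.
Minimum whole number of stages: N = 26.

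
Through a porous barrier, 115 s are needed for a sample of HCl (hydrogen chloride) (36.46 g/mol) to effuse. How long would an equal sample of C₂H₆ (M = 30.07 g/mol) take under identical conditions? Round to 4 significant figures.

Using Graham's law: t_C₂H₆/t_HCl = √(M_C₂H₆/M_HCl) = √(30.07/36.46) = √0.8247 = 0.9082.
So the time for C₂H₆ is 115 × 0.9082 = 104.4 s.

104.4 s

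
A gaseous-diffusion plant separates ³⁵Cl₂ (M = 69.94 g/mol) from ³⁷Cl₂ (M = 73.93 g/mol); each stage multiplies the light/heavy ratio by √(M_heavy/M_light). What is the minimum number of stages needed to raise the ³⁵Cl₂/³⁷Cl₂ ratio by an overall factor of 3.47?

45

Per stage α = (73.93/69.94)^(1/2) = 1.05705^0.5, giving ln α = 0.02774.
Need α^N ≥ 3.47 ⇒ N ≥ ln(3.47) / ln α = 1.244 / 0.02774 = 44.85.
Rounding up, N = 45 stages.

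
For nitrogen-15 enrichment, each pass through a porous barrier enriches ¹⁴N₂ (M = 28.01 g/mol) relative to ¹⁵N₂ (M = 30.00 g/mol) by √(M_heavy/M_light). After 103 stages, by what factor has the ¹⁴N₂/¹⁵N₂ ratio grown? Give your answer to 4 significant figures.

34.29

Each stage multiplies the ratio by α = √(30.00/28.01), so after 103 stages the overall factor is α^103 = (30.00/28.01)^(103/2).
= 1.07105^(103/2) = 34.29.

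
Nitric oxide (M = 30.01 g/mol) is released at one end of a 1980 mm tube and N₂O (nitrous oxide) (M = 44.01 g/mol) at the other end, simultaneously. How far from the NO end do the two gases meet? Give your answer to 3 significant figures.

In equal time, each gas travels a distance ∝ its rate ∝ 1/√M, so d_NO/d_N₂O = √(M_N₂O/M_NO) = √(44.01/30.01) = 1.211.
With d_NO + d_N₂O = 1980 mm, d_N₂O = 1980/(1 + 1.211) = 895.5 mm.
d_NO = 1980 − 895.5 = 1080 mm.

1080 mm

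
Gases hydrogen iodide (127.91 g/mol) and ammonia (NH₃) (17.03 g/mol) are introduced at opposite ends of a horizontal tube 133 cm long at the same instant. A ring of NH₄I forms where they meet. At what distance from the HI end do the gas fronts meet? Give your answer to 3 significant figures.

The fronts meet when d_HI + d_NH₃ = L with d_HI/d_NH₃ = √(M_NH₃/M_HI) (Graham's law). Here √(M_NH₃/M_HI) = √(17.03/127.91) = 0.3649.
With d_HI + d_NH₃ = 133 cm, d_NH₃ = 133/(1 + 0.3649) = 97.44 cm.
d_HI = 133 − 97.44 = 35.6 cm.

35.6 cm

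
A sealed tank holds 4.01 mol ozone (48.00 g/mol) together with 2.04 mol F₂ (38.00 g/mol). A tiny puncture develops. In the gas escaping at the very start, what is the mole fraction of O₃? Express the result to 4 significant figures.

0.6362

Each component's effusion rate ∝ (its partial pressure)·(1/√M) ∝ n_i/√M_i.
x_O₃(eff) = (n_O₃/√M_O₃) / (n_O₃/√M_O₃ + n_F₂/√M_F₂)
= (4.01/√48.00) / (4.01/√48.00 + 2.04/√38.00) = 0.5788/(0.5788 + 0.3309) = 0.6362.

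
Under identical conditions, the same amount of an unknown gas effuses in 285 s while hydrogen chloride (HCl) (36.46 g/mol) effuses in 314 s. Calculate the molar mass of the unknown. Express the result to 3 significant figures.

30.0 g/mol

From Graham's law, t_X/t_HCl = √(M_X/M_HCl).
285/314 = 0.9076 = √(M_X/36.46)
M_X = 36.46 × 0.9076² = 36.46 × 0.8238 = 30.0 g/mol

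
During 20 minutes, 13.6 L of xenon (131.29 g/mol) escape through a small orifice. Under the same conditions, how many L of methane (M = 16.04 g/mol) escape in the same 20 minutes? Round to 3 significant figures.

38.9 L

Since effusion rate ∝ 1/√M, rate_CH₄/rate_Xe = √(M_Xe/M_CH₄) = √(131.29/16.04) = √8.185 = 2.861.
So the volume for CH₄ is 13.6 × 2.861 = 38.9 L.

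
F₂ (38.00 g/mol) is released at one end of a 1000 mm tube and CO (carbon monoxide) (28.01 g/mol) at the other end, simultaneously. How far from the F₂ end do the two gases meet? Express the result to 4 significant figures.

Graham's law gives d_F₂/d_CO = rate_F₂/rate_CO = √(M_CO/M_F₂) = √(28.01/38.00) = 0.8585.
With d_F₂ + d_CO = 1000 mm, d_CO = 1000/(1 + 0.8585) = 538.1 mm.
d_F₂ = 1000 − 538.1 = 461.9 mm.

461.9 mm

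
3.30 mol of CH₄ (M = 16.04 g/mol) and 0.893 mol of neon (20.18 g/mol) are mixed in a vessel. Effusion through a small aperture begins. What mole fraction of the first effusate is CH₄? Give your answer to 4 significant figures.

0.8056

The effusion rate of species i is ∝ p_i/√M_i ∝ n_i/√M_i.
Mole fraction of CH₄ in the effusate = (n_CH₄/√M_CH₄) / (n_CH₄/√M_CH₄ + n_Ne/√M_Ne)
= (3.30/√16.04) / (3.30/√16.04 + 0.893/√20.18) = 0.8240/(0.8240 + 0.1988) = 0.8056.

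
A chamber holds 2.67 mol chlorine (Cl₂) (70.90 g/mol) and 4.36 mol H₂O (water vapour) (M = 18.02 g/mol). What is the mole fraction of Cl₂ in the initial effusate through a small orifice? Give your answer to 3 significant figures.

Each component's effusion rate ∝ (its partial pressure)·(1/√M) ∝ n_i/√M_i.
Mole fraction of Cl₂ in the effusate = (n_Cl₂/√M_Cl₂) / (n_Cl₂/√M_Cl₂ + n_H₂O/√M_H₂O)
= (2.67/√70.90) / (2.67/√70.90 + 4.36/√18.02) = 0.3171/(0.3171 + 1.027) = 0.236.

0.236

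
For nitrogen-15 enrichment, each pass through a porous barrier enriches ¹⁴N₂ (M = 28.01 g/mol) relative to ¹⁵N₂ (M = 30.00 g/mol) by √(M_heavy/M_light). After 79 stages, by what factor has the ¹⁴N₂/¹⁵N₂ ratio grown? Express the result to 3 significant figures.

15.0

The single-stage factor is √(M_heavy/M_light), so 79 stages give [√(30.00/28.01)]^79 = (30.00/28.01)^(79/2).
= 1.07105^(79/2) = 15.0.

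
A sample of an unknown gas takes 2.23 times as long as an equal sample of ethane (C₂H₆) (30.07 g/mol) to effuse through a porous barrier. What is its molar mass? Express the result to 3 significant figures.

From Graham's law, t_X/t_C₂H₆ = √(M_X/M_C₂H₆).
2.23 = √(M_X/30.07)
M_X = 30.07 × 2.23² = 30.07 × 4.973 = 150 g/mol

150 g/mol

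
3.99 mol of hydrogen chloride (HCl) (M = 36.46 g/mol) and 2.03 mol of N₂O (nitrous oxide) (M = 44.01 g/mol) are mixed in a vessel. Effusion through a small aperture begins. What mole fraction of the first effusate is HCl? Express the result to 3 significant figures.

Rate_i ∝ x_i/√M_i (Graham's law weighted by mole fraction), so the effusate composition follows n_i/√M_i.
So x_HCl in the escaping gas = (n_HCl/√M_HCl) / Σ(n_i/√M_i)
= (3.99/√36.46) / (3.99/√36.46 + 2.03/√44.01) = 0.6608/(0.6608 + 0.3060) = 0.683.

0.683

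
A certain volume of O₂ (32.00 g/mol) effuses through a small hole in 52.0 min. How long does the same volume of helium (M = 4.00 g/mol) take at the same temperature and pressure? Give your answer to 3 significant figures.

Graham's law gives t_He/t_O₂ = √(M_He/M_O₂) = √(4.00/32.00) = √0.1250 = 0.3536.
So the time for He is 52.0 × 0.3536 = 18.4 min.

18.4 min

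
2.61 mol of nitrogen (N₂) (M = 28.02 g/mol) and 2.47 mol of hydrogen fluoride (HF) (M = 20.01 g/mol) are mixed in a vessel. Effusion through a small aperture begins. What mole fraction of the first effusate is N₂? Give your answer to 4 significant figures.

Rate_i ∝ x_i/√M_i (Graham's law weighted by mole fraction), so the effusate composition follows n_i/√M_i.
So x_N₂ in the escaping gas = (n_N₂/√M_N₂) / Σ(n_i/√M_i)
= (2.61/√28.02) / (2.61/√28.02 + 2.47/√20.01) = 0.4931/(0.4931 + 0.5522) = 0.4717.

0.4717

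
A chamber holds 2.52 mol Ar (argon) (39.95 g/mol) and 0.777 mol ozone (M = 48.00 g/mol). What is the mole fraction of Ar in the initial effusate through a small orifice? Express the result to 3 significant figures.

Rate_i ∝ x_i/√M_i (Graham's law weighted by mole fraction), so the effusate composition follows n_i/√M_i.
So x_Ar in the escaping gas = (n_Ar/√M_Ar) / Σ(n_i/√M_i)
= (2.52/√39.95) / (2.52/√39.95 + 0.777/√48.00) = 0.3987/(0.3987 + 0.1122) = 0.780.

0.780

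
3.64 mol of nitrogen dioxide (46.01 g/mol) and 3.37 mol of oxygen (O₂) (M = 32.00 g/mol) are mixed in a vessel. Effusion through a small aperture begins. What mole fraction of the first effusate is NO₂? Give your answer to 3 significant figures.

Rate_i ∝ x_i/√M_i (Graham's law weighted by mole fraction), so the effusate composition follows n_i/√M_i.
So x_NO₂ in the escaping gas = (n_NO₂/√M_NO₂) / Σ(n_i/√M_i)
= (3.64/√46.01) / (3.64/√46.01 + 3.37/√32.00) = 0.5366/(0.5366 + 0.5957) = 0.474.

0.474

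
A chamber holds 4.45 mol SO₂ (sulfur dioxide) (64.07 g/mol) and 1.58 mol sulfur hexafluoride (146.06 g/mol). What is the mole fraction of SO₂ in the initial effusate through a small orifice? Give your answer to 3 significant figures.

The effusion rate of species i is ∝ p_i/√M_i ∝ n_i/√M_i.
x_SO₂(eff) = (n_SO₂/√M_SO₂) / (n_SO₂/√M_SO₂ + n_SF₆/√M_SF₆)
= (4.45/√64.07) / (4.45/√64.07 + 1.58/√146.06) = 0.5559/(0.5559 + 0.1307) = 0.810.

0.810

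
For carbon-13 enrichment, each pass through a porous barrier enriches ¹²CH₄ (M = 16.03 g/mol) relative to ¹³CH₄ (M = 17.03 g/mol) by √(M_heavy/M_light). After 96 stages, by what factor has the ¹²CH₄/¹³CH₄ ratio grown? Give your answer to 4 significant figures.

18.26

Each stage multiplies the ratio by α = √(17.03/16.03), so after 96 stages the overall factor is α^96 = (17.03/16.03)^(96/2).
= 1.06238^48 = 18.26.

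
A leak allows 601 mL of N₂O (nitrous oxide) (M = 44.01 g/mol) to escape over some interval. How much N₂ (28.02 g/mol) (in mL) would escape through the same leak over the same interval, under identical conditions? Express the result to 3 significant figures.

Graham's law gives rate_N₂/rate_N₂O = √(M_N₂O/M_N₂) = √(44.01/28.02) = √1.571 = 1.253.
So the volume for N₂ is 601 × 1.253 = 753 mL.

753 mL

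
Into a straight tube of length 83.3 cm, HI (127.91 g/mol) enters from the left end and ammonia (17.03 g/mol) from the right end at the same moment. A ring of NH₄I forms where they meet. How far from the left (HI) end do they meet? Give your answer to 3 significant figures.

In equal time, each gas travels a distance ∝ its rate ∝ 1/√M, so d_HI/d_NH₃ = √(M_NH₃/M_HI) = √(17.03/127.91) = 0.3649.
With d_HI + d_NH₃ = 83.3 cm, d_NH₃ = 83.3/(1 + 0.3649) = 61.03 cm.
d_HI = 83.3 − 61.03 = 22.3 cm.

22.3 cm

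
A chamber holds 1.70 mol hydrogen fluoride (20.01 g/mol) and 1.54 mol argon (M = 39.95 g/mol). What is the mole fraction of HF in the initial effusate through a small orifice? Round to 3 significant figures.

The effusion rate of species i is ∝ p_i/√M_i ∝ n_i/√M_i.
So x_HF in the escaping gas = (n_HF/√M_HF) / Σ(n_i/√M_i)
= (1.70/√20.01) / (1.70/√20.01 + 1.54/√39.95) = 0.3800/(0.3800 + 0.2436) = 0.609.

0.609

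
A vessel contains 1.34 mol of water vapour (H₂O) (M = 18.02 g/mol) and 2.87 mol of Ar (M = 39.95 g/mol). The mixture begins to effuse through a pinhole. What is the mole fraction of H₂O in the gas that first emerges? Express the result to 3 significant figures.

Effusion rate of each component ∝ n_i/√M_i (partial pressure × 1/√M).
So x_H₂O in the escaping gas = (n_H₂O/√M_H₂O) / Σ(n_i/√M_i)
= (1.34/√18.02) / (1.34/√18.02 + 2.87/√39.95) = 0.3157/(0.3157 + 0.4541) = 0.410.

0.410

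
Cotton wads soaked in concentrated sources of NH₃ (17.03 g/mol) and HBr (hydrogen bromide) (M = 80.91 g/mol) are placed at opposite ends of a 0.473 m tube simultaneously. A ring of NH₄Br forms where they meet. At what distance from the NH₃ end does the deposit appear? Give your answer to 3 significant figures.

Graham's law gives d_NH₃/d_HBr = rate_NH₃/rate_HBr = √(M_HBr/M_NH₃) = √(80.91/17.03) = 2.180.
With d_NH₃ + d_HBr = 0.473 m, d_HBr = 0.473/(1 + 2.180) = 0.1488 m.
d_NH₃ = 0.473 − 0.1488 = 0.324 m.

0.324 m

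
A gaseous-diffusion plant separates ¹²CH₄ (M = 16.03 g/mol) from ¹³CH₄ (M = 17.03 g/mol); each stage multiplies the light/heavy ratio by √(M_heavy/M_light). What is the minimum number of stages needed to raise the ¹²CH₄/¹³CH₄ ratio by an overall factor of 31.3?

114

With α = √(17.03/16.03) per stage, ln α = ½ ln(1.06238) = 0.03026.
Need α^N ≥ 31.3 ⇒ N ≥ ln(31.3) / ln α = 3.444 / 0.03026 = 113.81.
Rounding up, N = 114 stages.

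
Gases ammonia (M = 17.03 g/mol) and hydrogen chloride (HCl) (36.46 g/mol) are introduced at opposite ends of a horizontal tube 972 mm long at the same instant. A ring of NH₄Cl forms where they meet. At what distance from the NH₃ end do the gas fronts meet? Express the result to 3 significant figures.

In equal time, each gas travels a distance ∝ its rate ∝ 1/√M, so d_NH₃/d_HCl = √(M_HCl/M_NH₃) = √(36.46/17.03) = 1.463.
With d_NH₃ + d_HCl = 972 mm, d_HCl = 972/(1 + 1.463) = 394.6 mm.
d_NH₃ = 972 − 394.6 = 577 mm.

577 mm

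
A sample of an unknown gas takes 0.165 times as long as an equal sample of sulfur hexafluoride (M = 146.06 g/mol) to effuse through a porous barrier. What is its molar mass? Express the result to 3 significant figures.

3.98 g/mol

Since effusion rate ∝ 1/√M, t_X/t_SF₆ = √(M_X/M_SF₆).
0.165 = √(M_X/146.06)
M_X = 146.06 × 0.165² = 146.06 × 0.02723 = 3.98 g/mol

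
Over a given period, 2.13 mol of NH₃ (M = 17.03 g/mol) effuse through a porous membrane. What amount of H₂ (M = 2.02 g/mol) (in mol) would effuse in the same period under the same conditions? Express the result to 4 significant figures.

Graham's law gives rate_H₂/rate_NH₃ = √(M_NH₃/M_H₂) = √(17.03/2.02) = √8.431 = 2.904.
So the amount for H₂ is 2.13 × 2.904 = 6.185 mol.

6.185 mol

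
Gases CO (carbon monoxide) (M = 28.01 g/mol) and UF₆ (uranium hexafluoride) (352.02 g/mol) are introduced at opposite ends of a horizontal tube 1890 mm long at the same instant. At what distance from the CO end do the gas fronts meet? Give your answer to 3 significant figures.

1470 mm

In equal time, each gas travels a distance ∝ its rate ∝ 1/√M, so d_CO/d_UF₆ = √(M_UF₆/M_CO) = √(352.02/28.01) = 3.545.
With d_CO + d_UF₆ = 1890 mm, d_UF₆ = 1890/(1 + 3.545) = 415.8 mm.
d_CO = 1890 − 415.8 = 1470 mm.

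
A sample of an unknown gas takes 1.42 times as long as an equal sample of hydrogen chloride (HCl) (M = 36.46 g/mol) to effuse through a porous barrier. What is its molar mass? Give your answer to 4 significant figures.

73.52 g/mol

From Graham's law, t_X/t_HCl = √(M_X/M_HCl).
1.42 = √(M_X/36.46)
M_X = 36.46 × 1.42² = 36.46 × 2.016 = 73.52 g/mol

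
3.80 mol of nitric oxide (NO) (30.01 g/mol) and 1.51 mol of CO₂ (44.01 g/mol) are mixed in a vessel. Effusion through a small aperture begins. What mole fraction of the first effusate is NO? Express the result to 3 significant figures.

The effusion rate of species i is ∝ p_i/√M_i ∝ n_i/√M_i.
Mole fraction of NO in the effusate = (n_NO/√M_NO) / (n_NO/√M_NO + n_CO₂/√M_CO₂)
= (3.80/√30.01) / (3.80/√30.01 + 1.51/√44.01) = 0.6937/(0.6937 + 0.2276) = 0.753.

0.753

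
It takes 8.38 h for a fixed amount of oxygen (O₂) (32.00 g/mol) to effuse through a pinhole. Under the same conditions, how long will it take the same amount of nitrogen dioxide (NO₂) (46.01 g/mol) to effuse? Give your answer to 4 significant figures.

10.05 h

Since effusion rate ∝ 1/√M, t_NO₂/t_O₂ = √(M_NO₂/M_O₂) = √(46.01/32.00) = √1.438 = 1.199.
So the time for NO₂ is 8.38 × 1.199 = 10.05 h.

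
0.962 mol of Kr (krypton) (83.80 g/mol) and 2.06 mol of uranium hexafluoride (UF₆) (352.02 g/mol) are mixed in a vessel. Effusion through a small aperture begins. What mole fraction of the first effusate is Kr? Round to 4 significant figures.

0.4890

Effusion rate of each component ∝ n_i/√M_i (partial pressure × 1/√M).
x_Kr(eff) = (n_Kr/√M_Kr) / (n_Kr/√M_Kr + n_UF₆/√M_UF₆)
= (0.962/√83.80) / (0.962/√83.80 + 2.06/√352.02) = 0.1051/(0.1051 + 0.1098) = 0.4890.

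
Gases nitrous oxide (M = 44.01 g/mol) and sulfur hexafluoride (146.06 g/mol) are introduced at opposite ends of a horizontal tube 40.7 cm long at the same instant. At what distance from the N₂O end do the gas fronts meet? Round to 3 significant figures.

In equal time, each gas travels a distance ∝ its rate ∝ 1/√M, so d_N₂O/d_SF₆ = √(M_SF₆/M_N₂O) = √(146.06/44.01) = 1.822.
With d_N₂O + d_SF₆ = 40.7 cm, d_SF₆ = 40.7/(1 + 1.822) = 14.42 cm.
d_N₂O = 40.7 − 14.42 = 26.3 cm.

26.3 cm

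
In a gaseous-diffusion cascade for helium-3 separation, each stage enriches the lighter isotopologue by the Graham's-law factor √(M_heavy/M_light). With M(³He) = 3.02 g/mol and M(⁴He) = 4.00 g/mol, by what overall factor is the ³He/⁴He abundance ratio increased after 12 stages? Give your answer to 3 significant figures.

The single-stage factor is √(M_heavy/M_light), so 12 stages give [√(4.00/3.02)]^12 = (4.00/3.02)^(12/2).
= 1.32450^6 = 5.40.

5.40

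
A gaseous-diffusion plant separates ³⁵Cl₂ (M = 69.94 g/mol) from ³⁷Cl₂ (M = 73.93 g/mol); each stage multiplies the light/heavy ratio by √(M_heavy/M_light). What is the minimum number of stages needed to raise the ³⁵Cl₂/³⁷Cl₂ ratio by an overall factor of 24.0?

115

With α = √(73.93/69.94) per stage, ln α = ½ ln(1.05705) = 0.02774.
Need α^N ≥ 24.0 ⇒ N ≥ ln(24.0) / ln α = 3.178 / 0.02774 = 114.56.
So at least 115 stages are needed.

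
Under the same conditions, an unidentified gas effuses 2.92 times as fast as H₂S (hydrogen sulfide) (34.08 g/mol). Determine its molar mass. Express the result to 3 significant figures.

4.00 g/mol

Graham's law gives rate_X/rate_H₂S = √(M_H₂S/M_X).
2.92 = √(34.08/M_X)
M_X = 34.08 / 2.92² = 34.08 / 8.526 = 4.00 g/mol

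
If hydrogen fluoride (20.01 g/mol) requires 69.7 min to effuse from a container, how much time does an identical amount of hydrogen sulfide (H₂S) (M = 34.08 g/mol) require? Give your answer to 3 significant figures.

91.0 min

Graham's law gives t_H₂S/t_HF = √(M_H₂S/M_HF) = √(34.08/20.01) = √1.703 = 1.305.
So the time for H₂S is 69.7 × 1.305 = 91.0 min.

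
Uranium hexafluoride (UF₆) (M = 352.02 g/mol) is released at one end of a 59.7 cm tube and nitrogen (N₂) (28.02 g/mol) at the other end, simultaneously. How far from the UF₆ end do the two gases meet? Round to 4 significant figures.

In equal time, each gas travels a distance ∝ its rate ∝ 1/√M, so d_UF₆/d_N₂ = √(M_N₂/M_UF₆) = √(28.02/352.02) = 0.2821.
With d_UF₆ + d_N₂ = 59.7 cm, d_N₂ = 59.7/(1 + 0.2821) = 46.56 cm.
d_UF₆ = 59.7 − 46.56 = 13.14 cm.

13.14 cm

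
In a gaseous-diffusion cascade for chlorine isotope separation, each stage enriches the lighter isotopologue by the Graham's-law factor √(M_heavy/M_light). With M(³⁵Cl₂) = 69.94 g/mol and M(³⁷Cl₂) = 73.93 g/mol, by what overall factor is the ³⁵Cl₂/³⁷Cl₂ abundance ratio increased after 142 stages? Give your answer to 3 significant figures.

51.4

The single-stage factor is √(M_heavy/M_light), so 142 stages give [√(73.93/69.94)]^142 = (73.93/69.94)^(142/2).
= 1.05705^71 = 51.4.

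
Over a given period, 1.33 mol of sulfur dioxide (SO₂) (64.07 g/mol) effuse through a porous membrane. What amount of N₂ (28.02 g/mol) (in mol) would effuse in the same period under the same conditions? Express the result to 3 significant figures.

Graham's law gives rate_N₂/rate_SO₂ = √(M_SO₂/M_N₂) = √(64.07/28.02) = √2.287 = 1.512.
So the amount for N₂ is 1.33 × 1.512 = 2.01 mol.

2.01 mol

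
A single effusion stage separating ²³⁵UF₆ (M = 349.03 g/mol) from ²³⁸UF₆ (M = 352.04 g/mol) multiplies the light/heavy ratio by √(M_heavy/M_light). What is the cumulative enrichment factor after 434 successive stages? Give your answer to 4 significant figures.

Overall factor = α^434 with α = √(352.04/349.03), i.e. (352.04/349.03)^(434/2).
= 1.00862^217 = 6.445.

6.445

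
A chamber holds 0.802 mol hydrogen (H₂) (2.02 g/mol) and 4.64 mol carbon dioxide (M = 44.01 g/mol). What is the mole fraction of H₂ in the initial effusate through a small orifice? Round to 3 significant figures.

Effusion rate of each component ∝ n_i/√M_i (partial pressure × 1/√M).
x_H₂(eff) = (n_H₂/√M_H₂) / (n_H₂/√M_H₂ + n_CO₂/√M_CO₂)
= (0.802/√2.02) / (0.802/√2.02 + 4.64/√44.01) = 0.5643/(0.5643 + 0.6994) = 0.447.

0.447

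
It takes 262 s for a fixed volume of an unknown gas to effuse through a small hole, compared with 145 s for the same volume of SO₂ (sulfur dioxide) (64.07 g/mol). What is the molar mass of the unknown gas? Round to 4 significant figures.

209.2 g/mol

Since effusion rate ∝ 1/√M, t_X/t_SO₂ = √(M_X/M_SO₂).
262/145 = 1.807 = √(M_X/64.07)
M_X = 64.07 × 1.807² = 64.07 × 3.265 = 209.2 g/mol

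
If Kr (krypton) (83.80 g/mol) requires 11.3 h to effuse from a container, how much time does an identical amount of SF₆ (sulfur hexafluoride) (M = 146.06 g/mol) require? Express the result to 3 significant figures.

By Graham's law, t_SF₆/t_Kr = √(M_SF₆/M_Kr) = √(146.06/83.80) = √1.743 = 1.320.
So the time for SF₆ is 11.3 × 1.320 = 14.9 h.

14.9 h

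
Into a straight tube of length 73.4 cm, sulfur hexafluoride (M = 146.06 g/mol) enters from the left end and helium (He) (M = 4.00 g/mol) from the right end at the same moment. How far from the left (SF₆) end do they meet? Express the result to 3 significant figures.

10.4 cm

Graham's law gives d_SF₆/d_He = rate_SF₆/rate_He = √(M_He/M_SF₆) = √(4.00/146.06) = 0.1655.
With d_SF₆ + d_He = 73.4 cm, d_He = 73.4/(1 + 0.1655) = 62.98 cm.
d_SF₆ = 73.4 − 62.98 = 10.4 cm.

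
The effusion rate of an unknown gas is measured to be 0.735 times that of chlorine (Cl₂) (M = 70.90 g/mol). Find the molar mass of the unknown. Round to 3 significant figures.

Graham's law gives rate_X/rate_Cl₂ = √(M_Cl₂/M_X).
0.735 = √(70.90/M_X)
M_X = 70.90 / 0.735² = 70.90 / 0.5402 = 131 g/mol

131 g/mol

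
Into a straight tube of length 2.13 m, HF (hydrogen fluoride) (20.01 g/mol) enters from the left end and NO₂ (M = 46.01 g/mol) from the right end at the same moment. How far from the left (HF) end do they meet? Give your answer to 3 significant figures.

In equal time, each gas travels a distance ∝ its rate ∝ 1/√M, so d_HF/d_NO₂ = √(M_NO₂/M_HF) = √(46.01/20.01) = 1.516.
With d_HF + d_NO₂ = 2.13 m, d_NO₂ = 2.13/(1 + 1.516) = 0.8465 m.
d_HF = 2.13 − 0.8465 = 1.28 m.

1.28 m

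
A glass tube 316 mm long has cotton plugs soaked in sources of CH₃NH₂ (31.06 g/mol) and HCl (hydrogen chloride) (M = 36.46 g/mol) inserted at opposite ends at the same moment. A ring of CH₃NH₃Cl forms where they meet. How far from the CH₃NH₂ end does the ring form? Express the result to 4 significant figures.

164.3 mm

In equal time, each gas travels a distance ∝ its rate ∝ 1/√M, so d_CH₃NH₂/d_HCl = √(M_HCl/M_CH₃NH₂) = √(36.46/31.06) = 1.083.
With d_CH₃NH₂ + d_HCl = 316 mm, d_HCl = 316/(1 + 1.083) = 151.7 mm.
d_CH₃NH₂ = 316 − 151.7 = 164.3 mm.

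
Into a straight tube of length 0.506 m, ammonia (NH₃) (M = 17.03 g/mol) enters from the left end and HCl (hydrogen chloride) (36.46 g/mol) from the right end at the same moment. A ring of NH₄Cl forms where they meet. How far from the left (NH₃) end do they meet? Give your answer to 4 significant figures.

0.3006 m

In equal time, each gas travels a distance ∝ its rate ∝ 1/√M, so d_NH₃/d_HCl = √(M_HCl/M_NH₃) = √(36.46/17.03) = 1.463.
With d_NH₃ + d_HCl = 0.506 m, d_HCl = 0.506/(1 + 1.463) = 0.2054 m.
d_NH₃ = 0.506 − 0.2054 = 0.3006 m.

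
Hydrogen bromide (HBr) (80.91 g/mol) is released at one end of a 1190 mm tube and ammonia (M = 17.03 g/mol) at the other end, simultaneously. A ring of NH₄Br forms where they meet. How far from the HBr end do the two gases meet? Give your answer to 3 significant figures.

Distances travelled in equal time are proportional to diffusion rates, so d_HBr/d_NH₃ = √(M_NH₃/M_HBr) = √(17.03/80.91) = 0.4588.
With d_HBr + d_NH₃ = 1190 mm, d_NH₃ = 1190/(1 + 0.4588) = 815.7 mm.
d_HBr = 1190 − 815.7 = 374 mm.

374 mm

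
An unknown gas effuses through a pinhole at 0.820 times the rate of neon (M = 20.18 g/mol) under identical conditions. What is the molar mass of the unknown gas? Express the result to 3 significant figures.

30.0 g/mol

Since effusion rate ∝ 1/√M, rate_X/rate_Ne = √(M_Ne/M_X).
0.820 = √(20.18/M_X)
M_X = 20.18 / 0.820² = 20.18 / 0.6724 = 30.0 g/mol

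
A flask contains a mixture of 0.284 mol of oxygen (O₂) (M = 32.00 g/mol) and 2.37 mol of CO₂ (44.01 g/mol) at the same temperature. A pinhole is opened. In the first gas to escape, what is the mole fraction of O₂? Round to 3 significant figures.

0.123

Rate_i ∝ x_i/√M_i (Graham's law weighted by mole fraction), so the effusate composition follows n_i/√M_i.
x_O₂(eff) = (n_O₂/√M_O₂) / (n_O₂/√M_O₂ + n_CO₂/√M_CO₂)
= (0.284/√32.00) / (0.284/√32.00 + 2.37/√44.01) = 0.05020/(0.05020 + 0.3573) = 0.123.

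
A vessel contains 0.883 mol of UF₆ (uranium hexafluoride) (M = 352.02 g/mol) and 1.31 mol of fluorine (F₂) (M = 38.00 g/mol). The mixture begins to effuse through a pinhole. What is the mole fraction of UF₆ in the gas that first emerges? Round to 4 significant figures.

0.1813

Rate_i ∝ x_i/√M_i (Graham's law weighted by mole fraction), so the effusate composition follows n_i/√M_i.
Mole fraction of UF₆ in the effusate = (n_UF₆/√M_UF₆) / (n_UF₆/√M_UF₆ + n_F₂/√M_F₂)
= (0.883/√352.02) / (0.883/√352.02 + 1.31/√38.00) = 0.04706/(0.04706 + 0.2125) = 0.1813.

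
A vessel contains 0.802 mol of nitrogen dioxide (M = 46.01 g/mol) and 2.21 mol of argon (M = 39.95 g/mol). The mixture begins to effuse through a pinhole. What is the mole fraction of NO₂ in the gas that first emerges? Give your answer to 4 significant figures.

Rate_i ∝ x_i/√M_i (Graham's law weighted by mole fraction), so the effusate composition follows n_i/√M_i.
So x_NO₂ in the escaping gas = (n_NO₂/√M_NO₂) / Σ(n_i/√M_i)
= (0.802/√46.01) / (0.802/√46.01 + 2.21/√39.95) = 0.1182/(0.1182 + 0.3497) = 0.2527.

0.2527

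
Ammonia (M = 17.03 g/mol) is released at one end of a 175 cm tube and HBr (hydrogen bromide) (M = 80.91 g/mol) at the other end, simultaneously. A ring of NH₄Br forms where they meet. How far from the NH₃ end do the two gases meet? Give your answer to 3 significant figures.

The fronts meet when d_NH₃ + d_HBr = L with d_NH₃/d_HBr = √(M_HBr/M_NH₃) (Graham's law). Here √(M_HBr/M_NH₃) = √(80.91/17.03) = 2.180.
With d_NH₃ + d_HBr = 175 cm, d_HBr = 175/(1 + 2.180) = 55.04 cm.
d_NH₃ = 175 − 55.04 = 120 cm.

120 cm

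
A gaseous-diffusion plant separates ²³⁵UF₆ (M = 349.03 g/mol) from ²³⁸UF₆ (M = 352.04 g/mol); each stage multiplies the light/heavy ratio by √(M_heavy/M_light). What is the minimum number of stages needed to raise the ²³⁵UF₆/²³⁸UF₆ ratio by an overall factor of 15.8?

With α = √(352.04/349.03) per stage, ln α = ½ ln(1.00862) = 0.004293.
Need α^N ≥ 15.8 ⇒ N ≥ ln(15.8) / ln α = 2.760 / 0.004293 = 642.84.
So at least 643 stages are needed.

643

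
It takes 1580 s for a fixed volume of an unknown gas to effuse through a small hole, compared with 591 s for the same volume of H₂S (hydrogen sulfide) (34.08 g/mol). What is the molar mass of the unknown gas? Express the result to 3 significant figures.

244 g/mol

From Graham's law, t_X/t_H₂S = √(M_X/M_H₂S).
1580/591 = 2.673 = √(M_X/34.08)
M_X = 34.08 × 2.673² = 34.08 × 7.147 = 244 g/mol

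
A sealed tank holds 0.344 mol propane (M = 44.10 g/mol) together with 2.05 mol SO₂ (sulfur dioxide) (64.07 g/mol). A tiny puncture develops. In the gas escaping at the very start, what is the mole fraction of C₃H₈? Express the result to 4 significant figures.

Effusion rate of each component ∝ n_i/√M_i (partial pressure × 1/√M).
x_C₃H₈(eff) = (n_C₃H₈/√M_C₃H₈) / (n_C₃H₈/√M_C₃H₈ + n_SO₂/√M_SO₂)
= (0.344/√44.10) / (0.344/√44.10 + 2.05/√64.07) = 0.05180/(0.05180 + 0.2561) = 0.1682.

0.1682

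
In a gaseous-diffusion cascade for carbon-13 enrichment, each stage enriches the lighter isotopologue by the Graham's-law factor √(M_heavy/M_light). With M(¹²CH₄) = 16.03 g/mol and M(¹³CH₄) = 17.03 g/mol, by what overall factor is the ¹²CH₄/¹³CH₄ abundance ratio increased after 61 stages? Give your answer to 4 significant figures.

Overall factor = α^61 with α = √(17.03/16.03), i.e. (17.03/16.03)^(61/2).
= 1.06238^(61/2) = 6.332.

6.332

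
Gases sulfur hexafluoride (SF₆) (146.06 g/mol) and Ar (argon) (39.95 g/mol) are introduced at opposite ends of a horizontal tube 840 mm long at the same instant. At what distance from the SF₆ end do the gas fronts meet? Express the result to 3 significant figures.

288 mm

Distances travelled in equal time are proportional to diffusion rates, so d_SF₆/d_Ar = √(M_Ar/M_SF₆) = √(39.95/146.06) = 0.5230.
With d_SF₆ + d_Ar = 840 mm, d_Ar = 840/(1 + 0.5230) = 551.5 mm.
d_SF₆ = 840 − 551.5 = 288 mm.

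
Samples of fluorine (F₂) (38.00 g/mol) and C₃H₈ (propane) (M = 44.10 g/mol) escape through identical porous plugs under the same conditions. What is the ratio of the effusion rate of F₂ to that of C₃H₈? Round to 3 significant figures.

From Graham's law, rate_F₂/rate_C₃H₈ = √(M_C₃H₈/M_F₂) = √(44.10/38.00) = √1.161 = 1.08.

1.08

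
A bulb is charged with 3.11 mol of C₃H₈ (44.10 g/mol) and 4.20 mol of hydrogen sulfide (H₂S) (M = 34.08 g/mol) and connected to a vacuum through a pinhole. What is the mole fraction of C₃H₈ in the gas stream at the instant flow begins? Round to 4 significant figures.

Effusion rate of each component ∝ n_i/√M_i (partial pressure × 1/√M).
Mole fraction of C₃H₈ in the effusate = (n_C₃H₈/√M_C₃H₈) / (n_C₃H₈/√M_C₃H₈ + n_H₂S/√M_H₂S)
= (3.11/√44.10) / (3.11/√44.10 + 4.20/√34.08) = 0.4683/(0.4683 + 0.7194) = 0.3943.

0.3943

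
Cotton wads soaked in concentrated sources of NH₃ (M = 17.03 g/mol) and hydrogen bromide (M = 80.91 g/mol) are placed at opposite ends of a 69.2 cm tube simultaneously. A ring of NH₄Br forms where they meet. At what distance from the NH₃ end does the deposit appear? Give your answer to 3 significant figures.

47.4 cm

Graham's law gives d_NH₃/d_HBr = rate_NH₃/rate_HBr = √(M_HBr/M_NH₃) = √(80.91/17.03) = 2.180.
With d_NH₃ + d_HBr = 69.2 cm, d_HBr = 69.2/(1 + 2.180) = 21.76 cm.
d_NH₃ = 69.2 − 21.76 = 47.4 cm.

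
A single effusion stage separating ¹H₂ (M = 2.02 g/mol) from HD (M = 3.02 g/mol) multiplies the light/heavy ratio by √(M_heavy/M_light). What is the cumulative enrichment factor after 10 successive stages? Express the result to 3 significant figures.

7.47

The single-stage factor is √(M_heavy/M_light), so 10 stages give [√(3.02/2.02)]^10 = (3.02/2.02)^(10/2).
= 1.49505^5 = 7.47.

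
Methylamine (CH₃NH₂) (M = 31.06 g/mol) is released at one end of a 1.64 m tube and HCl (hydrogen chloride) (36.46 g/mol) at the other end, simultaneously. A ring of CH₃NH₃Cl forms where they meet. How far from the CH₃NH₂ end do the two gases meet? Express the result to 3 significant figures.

Distances travelled in equal time are proportional to diffusion rates, so d_CH₃NH₂/d_HCl = √(M_HCl/M_CH₃NH₂) = √(36.46/31.06) = 1.083.
With d_CH₃NH₂ + d_HCl = 1.64 m, d_HCl = 1.64/(1 + 1.083) = 0.7872 m.
d_CH₃NH₂ = 1.64 − 0.7872 = 0.853 m.

0.853 m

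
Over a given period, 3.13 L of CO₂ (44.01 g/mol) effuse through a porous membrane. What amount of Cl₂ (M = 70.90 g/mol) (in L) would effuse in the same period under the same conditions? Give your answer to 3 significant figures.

2.47 L

By Graham's law, rate_Cl₂/rate_CO₂ = √(M_CO₂/M_Cl₂) = √(44.01/70.90) = √0.6207 = 0.7879.
So the volume for Cl₂ is 3.13 × 0.7879 = 2.47 L.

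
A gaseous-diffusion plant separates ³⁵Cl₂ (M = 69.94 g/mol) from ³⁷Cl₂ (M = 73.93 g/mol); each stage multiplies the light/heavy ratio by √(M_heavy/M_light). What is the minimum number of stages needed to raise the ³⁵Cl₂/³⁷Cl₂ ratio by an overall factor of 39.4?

133

Single-stage factor α = √(73.93/69.94), so ln α = ½ ln(1.05705) = 0.02774.
Need α^N ≥ 39.4 ⇒ N ≥ ln(39.4) / ln α = 3.674 / 0.02774 = 132.43.
Minimum whole number of stages: N = 133.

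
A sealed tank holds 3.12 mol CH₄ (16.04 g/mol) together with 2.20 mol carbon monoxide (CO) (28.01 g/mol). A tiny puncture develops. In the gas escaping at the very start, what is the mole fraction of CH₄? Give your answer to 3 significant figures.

0.652

Effusion rate of each component ∝ n_i/√M_i (partial pressure × 1/√M).
So x_CH₄ in the escaping gas = (n_CH₄/√M_CH₄) / Σ(n_i/√M_i)
= (3.12/√16.04) / (3.12/√16.04 + 2.20/√28.01) = 0.7790/(0.7790 + 0.4157) = 0.652.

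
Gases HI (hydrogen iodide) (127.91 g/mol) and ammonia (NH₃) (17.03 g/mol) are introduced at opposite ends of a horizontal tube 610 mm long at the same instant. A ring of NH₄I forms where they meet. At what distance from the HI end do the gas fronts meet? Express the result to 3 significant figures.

163 mm

Distances travelled in equal time are proportional to diffusion rates, so d_HI/d_NH₃ = √(M_NH₃/M_HI) = √(17.03/127.91) = 0.3649.
With d_HI + d_NH₃ = 610 mm, d_NH₃ = 610/(1 + 0.3649) = 446.9 mm.
d_HI = 610 − 446.9 = 163 mm.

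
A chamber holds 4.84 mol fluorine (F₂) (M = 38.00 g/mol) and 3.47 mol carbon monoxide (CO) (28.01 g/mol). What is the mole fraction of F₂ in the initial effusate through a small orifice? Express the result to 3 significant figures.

Effusion rate of each component ∝ n_i/√M_i (partial pressure × 1/√M).
So x_F₂ in the escaping gas = (n_F₂/√M_F₂) / Σ(n_i/√M_i)
= (4.84/√38.00) / (4.84/√38.00 + 3.47/√28.01) = 0.7852/(0.7852 + 0.6557) = 0.545.

0.545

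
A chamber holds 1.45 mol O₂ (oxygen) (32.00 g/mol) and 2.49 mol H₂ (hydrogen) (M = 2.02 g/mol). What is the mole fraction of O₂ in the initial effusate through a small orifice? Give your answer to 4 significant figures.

The effusion rate of species i is ∝ p_i/√M_i ∝ n_i/√M_i.
x_O₂(eff) = (n_O₂/√M_O₂) / (n_O₂/√M_O₂ + n_H₂/√M_H₂)
= (1.45/√32.00) / (1.45/√32.00 + 2.49/√2.02) = 0.2563/(0.2563 + 1.752) = 0.1276.

0.1276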